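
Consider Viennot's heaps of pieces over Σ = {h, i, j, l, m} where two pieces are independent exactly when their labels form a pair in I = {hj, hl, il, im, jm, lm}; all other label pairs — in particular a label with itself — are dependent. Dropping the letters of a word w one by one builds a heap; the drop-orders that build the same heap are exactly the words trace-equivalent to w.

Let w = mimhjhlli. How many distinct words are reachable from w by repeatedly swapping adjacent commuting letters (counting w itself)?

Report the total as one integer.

0(m) covers ∅
1(i) covers ∅
2(m) covers 0:m
3(h) covers 1:i, 2:m
4(j) covers 1:i
5(h) covers 3:h
6(l) covers 4:j
7(l) covers 6:l
8(i) covers 4:j, 5:h
floor of heap: 0:m, 1:i
completions by unplaced set U, small U first (add the entries for U minus each lowest piece of U):
  |U|=1: {7}:1  {8}:1
  |U|=2: {5,8}:1  {6,7}:1  {7,8}:2
  |U|=3: {3,5,8}:1  {5,7,8}:3  {6,7,8}:3
  |U|=4: {2,3,5,8}:1  {3,5,7,8}:4  {4,6,7,8}:3  {5,6,7,8}:6
  |U|=5: {0,2,3,5,8}:1  {2,3,5,7,8}:5  {3,5,6,7,8}:10  {4,5,6,7,8}:9
  |U|=6: {0,2,3,5,7,8}:6  {2,3,5,6,7,8}:15  {3,4,5,6,7,8}:19
  |U|=7: {0,2,3,5,6,7,8}:21  {1,3,4,5,6,7,8}:19  {2,3,4,5,6,7,8}:34
  start at 0(m): 53
  start at 1(i): 55
sum over floor = 108

108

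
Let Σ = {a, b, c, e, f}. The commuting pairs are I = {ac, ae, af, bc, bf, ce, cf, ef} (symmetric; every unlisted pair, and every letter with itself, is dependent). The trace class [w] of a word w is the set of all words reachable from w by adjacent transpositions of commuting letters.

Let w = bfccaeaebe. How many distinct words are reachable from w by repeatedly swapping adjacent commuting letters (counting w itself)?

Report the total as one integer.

2160

piece 0:b — minimal
piece 1:f — minimal
piece 2:c — minimal
piece 3:c rests on {2:c}
piece 4:a rests on {0:b}
piece 5:e rests on {0:b}
piece 6:a rests on {4:a}
piece 7:e rests on {5:e}
piece 8:b rests on {6:a, 7:e}
piece 9:e rests on {8:b}
minimal pieces: {0:b, 1:f, 2:c}
ways to finish when only these pieces remain (= sum over removing one remaining piece with nothing left below it):
  1 left: {1}→1  {3}→1  {9}→1
  2 left: {1,3}→2  {1,9}→2  {2,3}→1  {3,9}→2  {8,9}→1
  3 left: {1,2,3}→3  {1,3,9}→6  {1,8,9}→3  {2,3,9}→3  {3,8,9}→3  {6,8,9}→1  {7,8,9}→1
  4 left: {1,2,3,9}→12  {1,3,8,9}→12  {1,6,8,9}→4  {1,7,8,9}→4  {2,3,8,9}→6  {3,6,8,9}→4  {3,7,8,9}→4  {4,6,8,9}→1  {5,7,8,9}→1  {6,7,8,9}→2
  5 left: {1,2,3,8,9}→30  {1,3,6,8,9}→20  {1,3,7,8,9}→20  {1,4,6,8,9}→5  {1,5,7,8,9}→5  {1,6,7,8,9}→10  {2,3,6,8,9}→10  {2,3,7,8,9}→10  {3,4,6,8,9}→5  {3,5,7,8,9}→5  {3,6,7,8,9}→10  {4,6,7,8,9}→3  {5,6,7,8,9}→3
  6 left: {1,2,3,6,8,9}→60  {1,2,3,7,8,9}→60  {1,3,4,6,8,9}→30  {1,3,5,7,8,9}→30  {1,3,6,7,8,9}→60  {1,4,6,7,8,9}→18  {1,5,6,7,8,9}→18  {2,3,4,6,8,9}→15  {2,3,5,7,8,9}→15  {2,3,6,7,8,9}→30  {3,4,6,7,8,9}→18  {3,5,6,7,8,9}→18  {4,5,6,7,8,9}→6
  7 left: {0,4,5,6,7,8,9}→6  {1,2,3,4,6,8,9}→105  {1,2,3,5,7,8,9}→105  {1,2,3,6,7,8,9}→210  {1,3,4,6,7,8,9}→126  {1,3,5,6,7,8,9}→126  {1,4,5,6,7,8,9}→42  {2,3,4,6,7,8,9}→63  {2,3,5,6,7,8,9}→63  {3,4,5,6,7,8,9}→42
  8 left: {0,1,4,5,6,7,8,9}→48  {0,3,4,5,6,7,8,9}→48  {1,2,3,4,6,7,8,9}→504  {1,2,3,5,6,7,8,9}→504  {1,3,4,5,6,7,8,9}→336  {2,3,4,5,6,7,8,9}→168
  placing 0:b first → 1512 extensions
  placing 1:f first → 216 extensions
  placing 2:c first → 432 extensions
total linear extensions = 2160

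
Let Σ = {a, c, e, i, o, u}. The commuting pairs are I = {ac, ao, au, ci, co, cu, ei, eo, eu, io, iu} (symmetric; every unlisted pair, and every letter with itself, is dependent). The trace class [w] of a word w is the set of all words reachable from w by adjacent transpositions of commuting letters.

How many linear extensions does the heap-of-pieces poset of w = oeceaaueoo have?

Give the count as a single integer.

piece 0:o — minimal
piece 1:e — minimal
piece 2:c rests on {1:e}
piece 3:e rests on {2:c}
piece 4:a rests on {3:e}
piece 5:a rests on {4:a}
piece 6:u rests on {0:o}
piece 7:e rests on {5:a}
piece 8:o rests on {6:u}
piece 9:o rests on {8:o}
minimal pieces: {0:o, 1:e}
ways to finish when only these pieces remain (= sum over removing one remaining piece with nothing left below it):
  1 left: {7}→1  {9}→1
  2 left: {5,7}→1  {7,9}→2  {8,9}→1
  3 left: {4,5,7}→1  {5,7,9}→3  {6,8,9}→1  {7,8,9}→3
  4 left: {0,6,8,9}→1  {3,4,5,7}→1  {4,5,7,9}→4  {5,7,8,9}→6  {6,7,8,9}→4
  5 left: {0,6,7,8,9}→5  {2,3,4,5,7}→1  {3,4,5,7,9}→5  {4,5,7,8,9}→10  {5,6,7,8,9}→10
  6 left: {0,5,6,7,8,9}→15  {1,2,3,4,5,7}→1  {2,3,4,5,7,9}→6  {3,4,5,7,8,9}→15  {4,5,6,7,8,9}→20
  7 left: {0,4,5,6,7,8,9}→35  {1,2,3,4,5,7,9}→7  {2,3,4,5,7,8,9}→21  {3,4,5,6,7,8,9}→35
  8 left: {0,3,4,5,6,7,8,9}→70  {1,2,3,4,5,7,8,9}→28  {2,3,4,5,6,7,8,9}→56
  placing 0:o first → 84 extensions
  placing 1:e first → 126 extensions
total linear extensions = 210

210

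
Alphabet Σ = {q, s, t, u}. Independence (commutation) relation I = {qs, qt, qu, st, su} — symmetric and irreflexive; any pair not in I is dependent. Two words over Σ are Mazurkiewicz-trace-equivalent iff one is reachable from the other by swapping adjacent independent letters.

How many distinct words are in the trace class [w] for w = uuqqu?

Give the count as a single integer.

10

drop 0:u onto floor
drop 1:u onto {0:u}
drop 2:q onto floor
drop 3:q onto {2:q}
drop 4:u onto {1:u}
ground layer = {0:u, 2:q}
drop-orders for the pieces not yet dropped (sum over which currently-grounded one goes next):
  1 to go: {3} 1  {4} 1
  2 to go: {1,4} 1  {2,3} 1  {3,4} 2
  3 to go: {0,1,4} 1  {1,3,4} 3  {2,3,4} 3
  if 0:u drops first: 6 orders
  if 2:q drops first: 4 orders
heap linearizations: 10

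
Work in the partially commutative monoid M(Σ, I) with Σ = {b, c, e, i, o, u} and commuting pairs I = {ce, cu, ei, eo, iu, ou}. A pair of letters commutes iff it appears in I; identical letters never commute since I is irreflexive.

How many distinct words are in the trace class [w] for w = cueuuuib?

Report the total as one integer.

#0=c has no predecessor
#1=u has no predecessor
#2=e depends on [1:u]
#3=u depends on [2:e]
#4=u depends on [3:u]
#5=u depends on [4:u]
#6=i depends on [0:c]
#7=b depends on [5:u, 6:i]
sources: [0:c, 1:u]
N(rest) = Σ N(rest − s) over sources s of rest; N(one piece) = 1:
  size 1 → [7]=1
  size 2 → [5,7]=1  [6,7]=1
  size 3 → [0,6,7]=1  [4,5,7]=1  [5,6,7]=2
  size 4 → [0,5,6,7]=3  [3,4,5,7]=1  [4,5,6,7]=3
  size 5 → [0,4,5,6,7]=6  [2,3,4,5,7]=1  [3,4,5,6,7]=4
  size 6 → [0,3,4,5,6,7]=10  [1,2,3,4,5,7]=1  [2,3,4,5,6,7]=5
  first=0(c) contributes 6
  first=1(u) contributes 15
|[w]| = 21

21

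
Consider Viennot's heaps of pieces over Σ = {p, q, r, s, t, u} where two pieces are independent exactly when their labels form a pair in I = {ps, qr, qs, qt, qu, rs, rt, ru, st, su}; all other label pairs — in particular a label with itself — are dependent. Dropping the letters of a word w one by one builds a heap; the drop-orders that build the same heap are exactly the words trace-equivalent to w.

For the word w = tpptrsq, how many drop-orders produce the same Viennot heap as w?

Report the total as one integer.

42

#0=t has no predecessor
#1=p depends on [0:t]
#2=p depends on [1:p]
#3=t depends on [2:p]
#4=r depends on [2:p]
#5=s has no predecessor
#6=q depends on [2:p]
sources: [0:t, 5:s]
N(rest) = Σ N(rest − s) over sources s of rest; N(one piece) = 1:
  size 1 → [3]=1  [4]=1  [5]=1  [6]=1
  size 2 → [3,4]=2  [3,5]=2  [3,6]=2  [4,5]=2  [4,6]=2  [5,6]=2
  size 3 → [3,4,5]=6  [3,4,6]=6  [3,5,6]=6  [4,5,6]=6
  size 4 → [2,3,4,6]=6  [3,4,5,6]=24
  size 5 → [1,2,3,4,6]=6  [2,3,4,5,6]=30
  first=0(t) contributes 36
  first=5(s) contributes 6
|[w]| = 42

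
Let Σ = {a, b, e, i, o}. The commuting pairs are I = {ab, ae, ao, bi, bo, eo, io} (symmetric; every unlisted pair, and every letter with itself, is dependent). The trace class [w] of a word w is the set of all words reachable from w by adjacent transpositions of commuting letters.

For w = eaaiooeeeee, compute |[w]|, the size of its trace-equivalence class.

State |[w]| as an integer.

0(e) covers ∅
1(a) covers ∅
2(a) covers 1:a
3(i) covers 0:e, 2:a
4(o) covers ∅
5(o) covers 4:o
6(e) covers 3:i
7(e) covers 6:e
8(e) covers 7:e
9(e) covers 8:e
10(e) covers 9:e
floor of heap: 0:e, 1:a, 4:o
completions by unplaced set U, small U first (add the entries for U minus each lowest piece of U):
  |U|=1: {5}:1  {10}:1
  |U|=2: {4,5}:1  {5,10}:2  {9,10}:1
  |U|=3: {4,5,10}:3  {5,9,10}:3  {8,9,10}:1
  |U|=4: {4,5,9,10}:6  {5,8,9,10}:4  {7,8,9,10}:1
  |U|=5: {4,5,8,9,10}:10  {5,7,8,9,10}:5  {6,7,8,9,10}:1
  |U|=6: {3,6,7,8,9,10}:1  {4,5,7,8,9,10}:15  {5,6,7,8,9,10}:6
  |U|=7: {0,3,6,7,8,9,10}:1  {2,3,6,7,8,9,10}:1  {3,5,6,7,8,9,10}:7  {4,5,6,7,8,9,10}:21
  |U|=8: {0,2,3,6,7,8,9,10}:2  {0,3,5,6,7,8,9,10}:8  {1,2,3,6,7,8,9,10}:1  {2,3,5,6,7,8,9,10}:8  {3,4,5,6,7,8,9,10}:28
  |U|=9: {0,1,2,3,6,7,8,9,10}:3  {0,2,3,5,6,7,8,9,10}:18  {0,3,4,5,6,7,8,9,10}:36  {1,2,3,5,6,7,8,9,10}:9  {2,3,4,5,6,7,8,9,10}:36
  start at 0(e): 45
  start at 1(a): 90
  start at 4(o): 30
sum over floor = 165

165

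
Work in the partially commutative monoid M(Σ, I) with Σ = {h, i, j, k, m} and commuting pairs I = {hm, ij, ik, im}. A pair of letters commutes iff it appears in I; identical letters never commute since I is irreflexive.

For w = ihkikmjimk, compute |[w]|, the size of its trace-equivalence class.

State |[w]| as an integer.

28

drop 0:i onto floor
drop 1:h onto {0:i}
drop 2:k onto {1:h}
drop 3:i onto {1:h}
drop 4:k onto {2:k}
drop 5:m onto {4:k}
drop 6:j onto {5:m}
drop 7:i onto {3:i}
drop 8:m onto {6:j}
drop 9:k onto {8:m}
ground layer = {0:i}
drop-orders for the pieces not yet dropped (sum over which currently-grounded one goes next):
  1 to go: {7} 1  {9} 1
  2 to go: {3,7} 1  {7,9} 2  {8,9} 1
  3 to go: {3,7,9} 3  {6,8,9} 1  {7,8,9} 3
  4 to go: {3,7,8,9} 6  {5,6,8,9} 1  {6,7,8,9} 4
  5 to go: {3,6,7,8,9} 10  {4,5,6,8,9} 1  {5,6,7,8,9} 5
  6 to go: {2,4,5,6,8,9} 1  {3,5,6,7,8,9} 15  {4,5,6,7,8,9} 6
  7 to go: {2,4,5,6,7,8,9} 7  {3,4,5,6,7,8,9} 21
  8 to go: {2,3,4,5,6,7,8,9} 28
  if 0:i drops first: 28 orders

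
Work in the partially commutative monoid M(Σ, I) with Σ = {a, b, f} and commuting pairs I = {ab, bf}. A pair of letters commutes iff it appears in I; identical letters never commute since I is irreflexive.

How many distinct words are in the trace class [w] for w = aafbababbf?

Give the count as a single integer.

210

#0=a has no predecessor
#1=a depends on [0:a]
#2=f depends on [1:a]
#3=b has no predecessor
#4=a depends on [2:f]
#5=b depends on [3:b]
#6=a depends on [4:a]
#7=b depends on [5:b]
#8=b depends on [7:b]
#9=f depends on [6:a]
sources: [0:a, 3:b]
N(rest) = Σ N(rest − s) over sources s of rest; N(one piece) = 1:
  size 1 → [8]=1  [9]=1
  size 2 → [6,9]=1  [7,8]=1  [8,9]=2
  size 3 → [4,6,9]=1  [5,7,8]=1  [6,8,9]=3  [7,8,9]=3
  size 4 → [2,4,6,9]=1  [3,5,7,8]=1  [4,6,8,9]=4  [5,7,8,9]=4  [6,7,8,9]=6
  size 5 → [1,2,4,6,9]=1  [2,4,6,8,9]=5  [3,5,7,8,9]=5  [4,6,7,8,9]=10  [5,6,7,8,9]=10
  size 6 → [0,1,2,4,6,9]=1  [1,2,4,6,8,9]=6  [2,4,6,7,8,9]=15  [3,5,6,7,8,9]=15  [4,5,6,7,8,9]=20
  size 7 → [0,1,2,4,6,8,9]=7  [1,2,4,6,7,8,9]=21  [2,4,5,6,7,8,9]=35  [3,4,5,6,7,8,9]=35
  size 8 → [0,1,2,4,6,7,8,9]=28  [1,2,4,5,6,7,8,9]=56  [2,3,4,5,6,7,8,9]=70
  first=0(a) contributes 126
  first=3(b) contributes 84
|[w]| = 210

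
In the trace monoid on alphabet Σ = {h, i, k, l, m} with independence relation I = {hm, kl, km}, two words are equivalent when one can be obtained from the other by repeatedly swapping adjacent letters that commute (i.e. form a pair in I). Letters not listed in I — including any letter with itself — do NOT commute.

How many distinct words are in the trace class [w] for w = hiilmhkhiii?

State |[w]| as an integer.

drop 0:h onto floor
drop 1:i onto {0:h}
drop 2:i onto {1:i}
drop 3:l onto {2:i}
drop 4:m onto {3:l}
drop 5:h onto {3:l}
drop 6:k onto {5:h}
drop 7:h onto {6:k}
drop 8:i onto {4:m, 7:h}
drop 9:i onto {8:i}
drop 10:i onto {9:i}
ground layer = {0:h}
drop-orders for the pieces not yet dropped (sum over which currently-grounded one goes next):
  1 to go: {10} 1
  2 to go: {9,10} 1
  3 to go: {8,9,10} 1
  4 to go: {4,8,9,10} 1  {7,8,9,10} 1
  5 to go: {4,7,8,9,10} 2  {6,7,8,9,10} 1
  6 to go: {4,6,7,8,9,10} 3  {5,6,7,8,9,10} 1
  7 to go: {4,5,6,7,8,9,10} 4
  8 to go: {3,4,5,6,7,8,9,10} 4
  9 to go: {2,3,4,5,6,7,8,9,10} 4
  if 0:h drops first: 4 orders

4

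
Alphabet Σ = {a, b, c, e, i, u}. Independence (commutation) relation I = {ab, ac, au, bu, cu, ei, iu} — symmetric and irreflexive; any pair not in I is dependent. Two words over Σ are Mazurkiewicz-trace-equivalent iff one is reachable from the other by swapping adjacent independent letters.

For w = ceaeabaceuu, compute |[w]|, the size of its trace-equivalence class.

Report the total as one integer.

#0=c has no predecessor
#1=e depends on [0:c]
#2=a depends on [1:e]
#3=e depends on [2:a]
#4=a depends on [3:e]
#5=b depends on [3:e]
#6=a depends on [4:a]
#7=c depends on [5:b]
#8=e depends on [6:a, 7:c]
#9=u depends on [8:e]
#10=u depends on [9:u]
sources: [0:c]
N(rest) = Σ N(rest − s) over sources s of rest; N(one piece) = 1:
  size 1 → [10]=1
  size 2 → [9,10]=1
  size 3 → [8,9,10]=1
  size 4 → [6,8,9,10]=1  [7,8,9,10]=1
  size 5 → [4,6,8,9,10]=1  [5,7,8,9,10]=1  [6,7,8,9,10]=2
  size 6 → [4,6,7,8,9,10]=3  [5,6,7,8,9,10]=3
  size 7 → [4,5,6,7,8,9,10]=6
  size 8 → [3,4,5,6,7,8,9,10]=6
  size 9 → [2,3,4,5,6,7,8,9,10]=6
  first=0(c) contributes 6

6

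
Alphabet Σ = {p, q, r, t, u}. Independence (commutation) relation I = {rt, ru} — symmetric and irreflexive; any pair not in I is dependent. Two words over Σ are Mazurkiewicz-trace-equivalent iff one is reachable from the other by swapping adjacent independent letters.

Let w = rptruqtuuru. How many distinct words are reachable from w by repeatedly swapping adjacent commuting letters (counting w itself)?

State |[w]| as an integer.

15

drop 0:r onto floor
drop 1:p onto {0:r}
drop 2:t onto {1:p}
drop 3:r onto {1:p}
drop 4:u onto {2:t}
drop 5:q onto {3:r, 4:u}
drop 6:t onto {5:q}
drop 7:u onto {6:t}
drop 8:u onto {7:u}
drop 9:r onto {5:q}
drop 10:u onto {8:u}
ground layer = {0:r}
drop-orders for the pieces not yet dropped (sum over which currently-grounded one goes next):
  1 to go: {9} 1  {10} 1
  2 to go: {8,10} 1  {9,10} 2
  3 to go: {7,8,10} 1  {8,9,10} 3
  4 to go: {6,7,8,10} 1  {7,8,9,10} 4
  5 to go: {6,7,8,9,10} 5
  6 to go: {5,6,7,8,9,10} 5
  7 to go: {3,5,6,7,8,9,10} 5  {4,5,6,7,8,9,10} 5
  8 to go: {2,4,5,6,7,8,9,10} 5  {3,4,5,6,7,8,9,10} 10
  9 to go: {2,3,4,5,6,7,8,9,10} 15
  if 0:r drops first: 15 orders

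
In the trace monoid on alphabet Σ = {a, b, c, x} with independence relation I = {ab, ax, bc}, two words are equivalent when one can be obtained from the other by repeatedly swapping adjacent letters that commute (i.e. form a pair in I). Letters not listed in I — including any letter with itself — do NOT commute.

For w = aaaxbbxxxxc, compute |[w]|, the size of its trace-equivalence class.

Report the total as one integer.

120

piece 0:a — minimal
piece 1:a rests on {0:a}
piece 2:a rests on {1:a}
piece 3:x — minimal
piece 4:b rests on {3:x}
piece 5:b rests on {4:b}
piece 6:x rests on {5:b}
piece 7:x rests on {6:x}
piece 8:x rests on {7:x}
piece 9:x rests on {8:x}
piece 10:c rests on {2:a, 9:x}
minimal pieces: {0:a, 3:x}
ways to finish when only these pieces remain (= sum over removing one remaining piece with nothing left below it):
  1 left: {10}→1
  2 left: {2,10}→1  {9,10}→1
  3 left: {1,2,10}→1  {2,9,10}→2  {8,9,10}→1
  4 left: {0,1,2,10}→1  {1,2,9,10}→3  {2,8,9,10}→3  {7,8,9,10}→1
  5 left: {0,1,2,9,10}→4  {1,2,8,9,10}→6  {2,7,8,9,10}→4  {6,7,8,9,10}→1
  6 left: {0,1,2,8,9,10}→10  {1,2,7,8,9,10}→10  {2,6,7,8,9,10}→5  {5,6,7,8,9,10}→1
  7 left: {0,1,2,7,8,9,10}→20  {1,2,6,7,8,9,10}→15  {2,5,6,7,8,9,10}→6  {4,5,6,7,8,9,10}→1
  8 left: {0,1,2,6,7,8,9,10}→35  {1,2,5,6,7,8,9,10}→21  {2,4,5,6,7,8,9,10}→7  {3,4,5,6,7,8,9,10}→1
  9 left: {0,1,2,5,6,7,8,9,10}→56  {1,2,4,5,6,7,8,9,10}→28  {2,3,4,5,6,7,8,9,10}→8
  placing 0:a first → 36 extensions
  placing 3:x first → 84 extensions
total linear extensions = 120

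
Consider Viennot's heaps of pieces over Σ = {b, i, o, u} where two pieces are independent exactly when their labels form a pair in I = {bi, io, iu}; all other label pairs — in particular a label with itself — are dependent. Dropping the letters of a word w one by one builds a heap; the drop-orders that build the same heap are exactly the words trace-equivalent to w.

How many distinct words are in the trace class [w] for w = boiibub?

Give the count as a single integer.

21

drop 0:b onto floor
drop 1:o onto {0:b}
drop 2:i onto floor
drop 3:i onto {2:i}
drop 4:b onto {1:o}
drop 5:u onto {4:b}
drop 6:b onto {5:u}
ground layer = {0:b, 2:i}
drop-orders for the pieces not yet dropped (sum over which currently-grounded one goes next):
  1 to go: {3} 1  {6} 1
  2 to go: {2,3} 1  {3,6} 2  {5,6} 1
  3 to go: {2,3,6} 3  {3,5,6} 3  {4,5,6} 1
  4 to go: {1,4,5,6} 1  {2,3,5,6} 6  {3,4,5,6} 4
  5 to go: {0,1,4,5,6} 1  {1,3,4,5,6} 5  {2,3,4,5,6} 10
  if 0:b drops first: 15 orders
  if 2:i drops first: 6 orders
heap linearizations: 21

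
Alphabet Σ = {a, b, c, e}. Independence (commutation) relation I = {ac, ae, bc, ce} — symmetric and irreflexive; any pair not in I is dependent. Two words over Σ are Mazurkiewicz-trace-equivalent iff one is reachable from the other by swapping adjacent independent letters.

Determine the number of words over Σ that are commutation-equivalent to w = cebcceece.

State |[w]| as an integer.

piece 0:c — minimal
piece 1:e — minimal
piece 2:b rests on {1:e}
piece 3:c rests on {0:c}
piece 4:c rests on {3:c}
piece 5:e rests on {2:b}
piece 6:e rests on {5:e}
piece 7:c rests on {4:c}
piece 8:e rests on {6:e}
minimal pieces: {0:c, 1:e}
ways to finish when only these pieces remain (= sum over removing one remaining piece with nothing left below it):
  1 left: {7}→1  {8}→1
  2 left: {4,7}→1  {6,8}→1  {7,8}→2
  3 left: {3,4,7}→1  {4,7,8}→3  {5,6,8}→1  {6,7,8}→3
  4 left: {0,3,4,7}→1  {2,5,6,8}→1  {3,4,7,8}→4  {4,6,7,8}→6  {5,6,7,8}→4
  5 left: {0,3,4,7,8}→5  {1,2,5,6,8}→1  {2,5,6,7,8}→5  {3,4,6,7,8}→10  {4,5,6,7,8}→10
  6 left: {0,3,4,6,7,8}→15  {1,2,5,6,7,8}→6  {2,4,5,6,7,8}→15  {3,4,5,6,7,8}→20
  7 left: {0,3,4,5,6,7,8}→35  {1,2,4,5,6,7,8}→21  {2,3,4,5,6,7,8}→35
  placing 0:c first → 56 extensions
  placing 1:e first → 70 extensions
total linear extensions = 126

126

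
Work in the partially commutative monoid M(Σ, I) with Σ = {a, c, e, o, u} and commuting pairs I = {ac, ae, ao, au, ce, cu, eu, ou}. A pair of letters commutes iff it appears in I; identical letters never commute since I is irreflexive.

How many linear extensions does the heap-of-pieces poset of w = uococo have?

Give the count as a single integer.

6

piece 0:u — minimal
piece 1:o — minimal
piece 2:c rests on {1:o}
piece 3:o rests on {2:c}
piece 4:c rests on {3:o}
piece 5:o rests on {4:c}
minimal pieces: {0:u, 1:o}
ways to finish when only these pieces remain (= sum over removing one remaining piece with nothing left below it):
  1 left: {0}→1  {5}→1
  2 left: {0,5}→2  {4,5}→1
  3 left: {0,4,5}→3  {3,4,5}→1
  4 left: {0,3,4,5}→4  {2,3,4,5}→1
  placing 0:u first → 1 extensions
  placing 1:o first → 5 extensions
total linear extensions = 6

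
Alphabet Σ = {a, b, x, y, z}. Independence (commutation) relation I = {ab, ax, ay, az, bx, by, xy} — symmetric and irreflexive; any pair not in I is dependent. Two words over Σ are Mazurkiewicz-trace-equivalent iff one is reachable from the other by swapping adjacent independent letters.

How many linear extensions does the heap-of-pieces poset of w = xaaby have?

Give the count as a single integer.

0(x) covers ∅
1(a) covers ∅
2(a) covers 1:a
3(b) covers ∅
4(y) covers ∅
floor of heap: 0:x, 1:a, 3:b, 4:y
completions by unplaced set U, small U first (add the entries for U minus each lowest piece of U):
  |U|=1: {0}:1  {2}:1  {3}:1  {4}:1
  |U|=2: {0,2}:2  {0,3}:2  {0,4}:2  {1,2}:1  {2,3}:2  {2,4}:2  {3,4}:2
  |U|=3: {0,1,2}:3  {0,2,3}:6  {0,2,4}:6  {0,3,4}:6  {1,2,3}:3  {1,2,4}:3  {2,3,4}:6
  start at 0(x): 12
  start at 1(a): 24
  start at 3(b): 12
  start at 4(y): 12
sum over floor = 60

60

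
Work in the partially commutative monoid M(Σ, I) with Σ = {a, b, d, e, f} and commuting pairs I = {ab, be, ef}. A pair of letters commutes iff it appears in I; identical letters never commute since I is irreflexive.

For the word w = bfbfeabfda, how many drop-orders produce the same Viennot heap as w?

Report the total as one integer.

#0=b has no predecessor
#1=f depends on [0:b]
#2=b depends on [1:f]
#3=f depends on [2:b]
#4=e has no predecessor
#5=a depends on [3:f, 4:e]
#6=b depends on [3:f]
#7=f depends on [5:a, 6:b]
#8=d depends on [7:f]
#9=a depends on [8:d]
sources: [0:b, 4:e]
N(rest) = Σ N(rest − s) over sources s of rest; N(one piece) = 1:
  size 1 → [9]=1
  size 2 → [8,9]=1
  size 3 → [7,8,9]=1
  size 4 → [5,7,8,9]=1  [6,7,8,9]=1
  size 5 → [4,5,7,8,9]=1  [5,6,7,8,9]=2
  size 6 → [3,5,6,7,8,9]=2  [4,5,6,7,8,9]=3
  size 7 → [2,3,5,6,7,8,9]=2  [3,4,5,6,7,8,9]=5
  size 8 → [1,2,3,5,6,7,8,9]=2  [2,3,4,5,6,7,8,9]=7
  first=0(b) contributes 9
  first=4(e) contributes 2
|[w]| = 11

11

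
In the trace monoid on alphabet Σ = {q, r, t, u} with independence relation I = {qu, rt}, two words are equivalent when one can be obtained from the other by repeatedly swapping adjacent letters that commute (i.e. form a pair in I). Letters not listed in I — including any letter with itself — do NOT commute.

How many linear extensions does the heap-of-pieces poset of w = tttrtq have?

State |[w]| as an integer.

5

#0=t has no predecessor
#1=t depends on [0:t]
#2=t depends on [1:t]
#3=r has no predecessor
#4=t depends on [2:t]
#5=q depends on [3:r, 4:t]
sources: [0:t, 3:r]
N(rest) = Σ N(rest − s) over sources s of rest; N(one piece) = 1:
  size 1 → [5]=1
  size 2 → [3,5]=1  [4,5]=1
  size 3 → [2,4,5]=1  [3,4,5]=2
  size 4 → [1,2,4,5]=1  [2,3,4,5]=3
  first=0(t) contributes 4
  first=3(r) contributes 1
|[w]| = 5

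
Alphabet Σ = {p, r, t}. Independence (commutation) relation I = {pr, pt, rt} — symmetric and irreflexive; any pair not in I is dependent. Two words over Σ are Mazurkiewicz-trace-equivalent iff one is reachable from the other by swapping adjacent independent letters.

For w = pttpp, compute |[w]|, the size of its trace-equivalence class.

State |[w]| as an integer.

piece 0:p — minimal
piece 1:t — minimal
piece 2:t rests on {1:t}
piece 3:p rests on {0:p}
piece 4:p rests on {3:p}
minimal pieces: {0:p, 1:t}
ways to finish when only these pieces remain (= sum over removing one remaining piece with nothing left below it):
  1 left: {2}→1  {4}→1
  2 left: {1,2}→1  {2,4}→2  {3,4}→1
  3 left: {0,3,4}→1  {1,2,4}→3  {2,3,4}→3
  placing 0:p first → 6 extensions
  placing 1:t first → 4 extensions
total linear extensions = 10

10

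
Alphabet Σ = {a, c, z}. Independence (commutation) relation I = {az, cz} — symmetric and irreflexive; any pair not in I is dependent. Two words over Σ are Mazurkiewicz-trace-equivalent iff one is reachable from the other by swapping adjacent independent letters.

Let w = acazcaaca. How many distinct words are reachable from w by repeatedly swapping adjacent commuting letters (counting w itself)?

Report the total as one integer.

piece 0:a — minimal
piece 1:c rests on {0:a}
piece 2:a rests on {1:c}
piece 3:z — minimal
piece 4:c rests on {2:a}
piece 5:a rests on {4:c}
piece 6:a rests on {5:a}
piece 7:c rests on {6:a}
piece 8:a rests on {7:c}
minimal pieces: {0:a, 3:z}
ways to finish when only these pieces remain (= sum over removing one remaining piece with nothing left below it):
  1 left: {3}→1  {8}→1
  2 left: {3,8}→2  {7,8}→1
  3 left: {3,7,8}→3  {6,7,8}→1
  4 left: {3,6,7,8}→4  {5,6,7,8}→1
  5 left: {3,5,6,7,8}→5  {4,5,6,7,8}→1
  6 left: {2,4,5,6,7,8}→1  {3,4,5,6,7,8}→6
  7 left: {1,2,4,5,6,7,8}→1  {2,3,4,5,6,7,8}→7
  placing 0:a first → 8 extensions
  placing 3:z first → 1 extensions
total linear extensions = 9

9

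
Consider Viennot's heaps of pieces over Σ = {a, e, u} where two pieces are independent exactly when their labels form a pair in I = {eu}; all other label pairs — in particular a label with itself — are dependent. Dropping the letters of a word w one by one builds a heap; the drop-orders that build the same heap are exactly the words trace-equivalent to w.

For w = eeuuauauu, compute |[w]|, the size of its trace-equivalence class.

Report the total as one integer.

0(e) covers ∅
1(e) covers 0:e
2(u) covers ∅
3(u) covers 2:u
4(a) covers 1:e, 3:u
5(u) covers 4:a
6(a) covers 5:u
7(u) covers 6:a
8(u) covers 7:u
floor of heap: 0:e, 2:u
completions by unplaced set U, small U first (add the entries for U minus each lowest piece of U):
  |U|=1: {8}:1
  |U|=2: {7,8}:1
  |U|=3: {6,7,8}:1
  |U|=4: {5,6,7,8}:1
  |U|=5: {4,5,6,7,8}:1
  |U|=6: {1,4,5,6,7,8}:1  {3,4,5,6,7,8}:1
  |U|=7: {0,1,4,5,6,7,8}:1  {1,3,4,5,6,7,8}:2  {2,3,4,5,6,7,8}:1
  start at 0(e): 3
  start at 2(u): 3
sum over floor = 6

6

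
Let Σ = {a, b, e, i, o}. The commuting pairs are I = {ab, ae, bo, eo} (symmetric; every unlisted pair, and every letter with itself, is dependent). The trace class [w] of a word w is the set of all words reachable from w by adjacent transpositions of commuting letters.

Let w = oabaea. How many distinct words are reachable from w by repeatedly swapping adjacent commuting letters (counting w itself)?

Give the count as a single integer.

0(o) covers ∅
1(a) covers 0:o
2(b) covers ∅
3(a) covers 1:a
4(e) covers 2:b
5(a) covers 3:a
floor of heap: 0:o, 2:b
completions by unplaced set U, small U first (add the entries for U minus each lowest piece of U):
  |U|=1: {4}:1  {5}:1
  |U|=2: {2,4}:1  {3,5}:1  {4,5}:2
  |U|=3: {1,3,5}:1  {2,4,5}:3  {3,4,5}:3
  |U|=4: {0,1,3,5}:1  {1,3,4,5}:4  {2,3,4,5}:6
  start at 0(o): 10
  start at 2(b): 5
sum over floor = 15

15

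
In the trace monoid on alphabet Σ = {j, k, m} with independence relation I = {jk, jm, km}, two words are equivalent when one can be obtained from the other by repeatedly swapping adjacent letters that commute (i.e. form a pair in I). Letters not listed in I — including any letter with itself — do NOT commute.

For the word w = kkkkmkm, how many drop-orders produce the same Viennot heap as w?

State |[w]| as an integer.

21

drop 0:k onto floor
drop 1:k onto {0:k}
drop 2:k onto {1:k}
drop 3:k onto {2:k}
drop 4:m onto floor
drop 5:k onto {3:k}
drop 6:m onto {4:m}
ground layer = {0:k, 4:m}
drop-orders for the pieces not yet dropped (sum over which currently-grounded one goes next):
  1 to go: {5} 1  {6} 1
  2 to go: {3,5} 1  {4,6} 1  {5,6} 2
  3 to go: {2,3,5} 1  {3,5,6} 3  {4,5,6} 3
  4 to go: {1,2,3,5} 1  {2,3,5,6} 4  {3,4,5,6} 6
  5 to go: {0,1,2,3,5} 1  {1,2,3,5,6} 5  {2,3,4,5,6} 10
  if 0:k drops first: 15 orders
  if 4:m drops first: 6 orders
heap linearizations: 21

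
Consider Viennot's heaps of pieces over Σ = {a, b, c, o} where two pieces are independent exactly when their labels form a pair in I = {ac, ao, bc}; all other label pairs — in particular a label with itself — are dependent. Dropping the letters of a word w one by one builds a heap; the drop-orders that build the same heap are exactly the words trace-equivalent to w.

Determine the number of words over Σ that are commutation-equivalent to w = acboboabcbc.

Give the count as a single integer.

0(a) covers ∅
1(c) covers ∅
2(b) covers 0:a
3(o) covers 1:c, 2:b
4(b) covers 3:o
5(o) covers 4:b
6(a) covers 4:b
7(b) covers 5:o, 6:a
8(c) covers 5:o
9(b) covers 7:b
10(c) covers 8:c
floor of heap: 0:a, 1:c
completions by unplaced set U, small U first (add the entries for U minus each lowest piece of U):
  |U|=1: {9}:1  {10}:1
  |U|=2: {7,9}:1  {8,10}:1  {9,10}:2
  |U|=3: {6,7,9}:1  {7,9,10}:3  {8,9,10}:3
  |U|=4: {6,7,9,10}:4  {7,8,9,10}:6
  |U|=5: {5,7,8,9,10}:6  {6,7,8,9,10}:10
  |U|=6: {5,6,7,8,9,10}:16
  |U|=7: {4,5,6,7,8,9,10}:16
  |U|=8: {3,4,5,6,7,8,9,10}:16
  |U|=9: {1,3,4,5,6,7,8,9,10}:16  {2,3,4,5,6,7,8,9,10}:16
  start at 0(a): 32
  start at 1(c): 16
sum over floor = 48

48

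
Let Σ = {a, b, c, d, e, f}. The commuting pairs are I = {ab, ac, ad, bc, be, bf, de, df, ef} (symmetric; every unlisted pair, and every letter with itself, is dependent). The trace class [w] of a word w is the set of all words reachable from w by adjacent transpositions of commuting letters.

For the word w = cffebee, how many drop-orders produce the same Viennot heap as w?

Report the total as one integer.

70

0(c) covers ∅
1(f) covers 0:c
2(f) covers 1:f
3(e) covers 0:c
4(b) covers ∅
5(e) covers 3:e
6(e) covers 5:e
floor of heap: 0:c, 4:b
completions by unplaced set U, small U first (add the entries for U minus each lowest piece of U):
  |U|=1: {2}:1  {4}:1  {6}:1
  |U|=2: {1,2}:1  {2,4}:2  {2,6}:2  {4,6}:2  {5,6}:1
  |U|=3: {1,2,4}:3  {1,2,6}:3  {2,4,6}:6  {2,5,6}:3  {3,5,6}:1  {4,5,6}:3
  |U|=4: {1,2,4,6}:12  {1,2,5,6}:6  {2,3,5,6}:4  {2,4,5,6}:12  {3,4,5,6}:4
  |U|=5: {1,2,3,5,6}:10  {1,2,4,5,6}:30  {2,3,4,5,6}:20
  start at 0(c): 60
  start at 4(b): 10
sum over floor = 70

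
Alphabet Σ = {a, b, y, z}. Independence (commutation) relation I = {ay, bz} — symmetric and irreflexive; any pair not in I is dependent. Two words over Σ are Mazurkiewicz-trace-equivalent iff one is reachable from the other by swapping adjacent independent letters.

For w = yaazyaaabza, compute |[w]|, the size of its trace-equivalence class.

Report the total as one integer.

24

piece 0:y — minimal
piece 1:a — minimal
piece 2:a rests on {1:a}
piece 3:z rests on {0:y, 2:a}
piece 4:y rests on {3:z}
piece 5:a rests on {3:z}
piece 6:a rests on {5:a}
piece 7:a rests on {6:a}
piece 8:b rests on {4:y, 7:a}
piece 9:z rests on {4:y, 7:a}
piece 10:a rests on {8:b, 9:z}
minimal pieces: {0:y, 1:a}
ways to finish when only these pieces remain (= sum over removing one remaining piece with nothing left below it):
  1 left: {10}→1
  2 left: {8,10}→1  {9,10}→1
  3 left: {8,9,10}→2
  4 left: {4,8,9,10}→2  {7,8,9,10}→2
  5 left: {4,7,8,9,10}→4  {6,7,8,9,10}→2
  6 left: {4,6,7,8,9,10}→6  {5,6,7,8,9,10}→2
  7 left: {4,5,6,7,8,9,10}→8
  8 left: {3,4,5,6,7,8,9,10}→8
  9 left: {0,3,4,5,6,7,8,9,10}→8  {2,3,4,5,6,7,8,9,10}→8
  placing 0:y first → 8 extensions
  placing 1:a first → 16 extensions
total linear extensions = 24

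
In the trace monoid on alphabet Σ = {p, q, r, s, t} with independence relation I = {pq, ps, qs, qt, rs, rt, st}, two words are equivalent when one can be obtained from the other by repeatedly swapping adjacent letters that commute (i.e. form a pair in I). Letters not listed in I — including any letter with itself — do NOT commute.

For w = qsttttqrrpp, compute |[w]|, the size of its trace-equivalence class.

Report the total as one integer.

770

#0=q has no predecessor
#1=s has no predecessor
#2=t has no predecessor
#3=t depends on [2:t]
#4=t depends on [3:t]
#5=t depends on [4:t]
#6=q depends on [0:q]
#7=r depends on [6:q]
#8=r depends on [7:r]
#9=p depends on [5:t, 8:r]
#10=p depends on [9:p]
sources: [0:q, 1:s, 2:t]
N(rest) = Σ N(rest − s) over sources s of rest; N(one piece) = 1:
  size 1 → [1]=1  [10]=1
  size 2 → [1,10]=2  [9,10]=1
  size 3 → [1,9,10]=3  [5,9,10]=1  [8,9,10]=1
  size 4 → [1,5,9,10]=4  [1,8,9,10]=4  [4,5,9,10]=1  [5,8,9,10]=2  [7,8,9,10]=1
  size 5 → [1,4,5,9,10]=5  [1,5,8,9,10]=10  [1,7,8,9,10]=5  [3,4,5,9,10]=1  [4,5,8,9,10]=3  [5,7,8,9,10]=3  [6,7,8,9,10]=1
  size 6 → [0,6,7,8,9,10]=1  [1,3,4,5,9,10]=6  [1,4,5,8,9,10]=18  [1,5,7,8,9,10]=18  [1,6,7,8,9,10]=6  [2,3,4,5,9,10]=1  [3,4,5,8,9,10]=4  [4,5,7,8,9,10]=6  [5,6,7,8,9,10]=4
  size 7 → [0,1,6,7,8,9,10]=7  [0,5,6,7,8,9,10]=5  [1,2,3,4,5,9,10]=7  [1,3,4,5,8,9,10]=28  [1,4,5,7,8,9,10]=42  [1,5,6,7,8,9,10]=28  [2,3,4,5,8,9,10]=5  [3,4,5,7,8,9,10]=10  [4,5,6,7,8,9,10]=10
  size 8 → [0,1,5,6,7,8,9,10]=40  [0,4,5,6,7,8,9,10]=15  [1,2,3,4,5,8,9,10]=40  [1,3,4,5,7,8,9,10]=80  [1,4,5,6,7,8,9,10]=80  [2,3,4,5,7,8,9,10]=15  [3,4,5,6,7,8,9,10]=20
  size 9 → [0,1,4,5,6,7,8,9,10]=135  [0,3,4,5,6,7,8,9,10]=35  [1,2,3,4,5,7,8,9,10]=135  [1,3,4,5,6,7,8,9,10]=180  [2,3,4,5,6,7,8,9,10]=35
  first=0(q) contributes 350
  first=1(s) contributes 70
  first=2(t) contributes 350
|[w]| = 770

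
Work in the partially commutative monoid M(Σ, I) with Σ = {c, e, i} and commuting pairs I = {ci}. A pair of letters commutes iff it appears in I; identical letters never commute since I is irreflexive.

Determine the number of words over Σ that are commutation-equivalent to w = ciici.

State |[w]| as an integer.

10

piece 0:c — minimal
piece 1:i — minimal
piece 2:i rests on {1:i}
piece 3:c rests on {0:c}
piece 4:i rests on {2:i}
minimal pieces: {0:c, 1:i}
ways to finish when only these pieces remain (= sum over removing one remaining piece with nothing left below it):
  1 left: {3}→1  {4}→1
  2 left: {0,3}→1  {2,4}→1  {3,4}→2
  3 left: {0,3,4}→3  {1,2,4}→1  {2,3,4}→3
  placing 0:c first → 4 extensions
  placing 1:i first → 6 extensions
total linear extensions = 10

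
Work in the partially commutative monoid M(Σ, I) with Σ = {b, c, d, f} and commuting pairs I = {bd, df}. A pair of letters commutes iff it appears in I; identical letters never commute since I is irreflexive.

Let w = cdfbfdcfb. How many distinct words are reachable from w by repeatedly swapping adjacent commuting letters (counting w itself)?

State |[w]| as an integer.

10

piece 0:c — minimal
piece 1:d rests on {0:c}
piece 2:f rests on {0:c}
piece 3:b rests on {2:f}
piece 4:f rests on {3:b}
piece 5:d rests on {1:d}
piece 6:c rests on {4:f, 5:d}
piece 7:f rests on {6:c}
piece 8:b rests on {7:f}
minimal pieces: {0:c}
ways to finish when only these pieces remain (= sum over removing one remaining piece with nothing left below it):
  1 left: {8}→1
  2 left: {7,8}→1
  3 left: {6,7,8}→1
  4 left: {4,6,7,8}→1  {5,6,7,8}→1
  5 left: {1,5,6,7,8}→1  {3,4,6,7,8}→1  {4,5,6,7,8}→2
  6 left: {1,4,5,6,7,8}→3  {2,3,4,6,7,8}→1  {3,4,5,6,7,8}→3
  7 left: {1,3,4,5,6,7,8}→6  {2,3,4,5,6,7,8}→4
  placing 0:c first → 10 extensions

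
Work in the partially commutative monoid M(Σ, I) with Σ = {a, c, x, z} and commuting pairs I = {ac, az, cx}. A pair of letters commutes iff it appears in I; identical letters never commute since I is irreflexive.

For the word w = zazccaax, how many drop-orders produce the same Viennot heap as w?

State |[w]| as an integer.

65

drop 0:z onto floor
drop 1:a onto floor
drop 2:z onto {0:z}
drop 3:c onto {2:z}
drop 4:c onto {3:c}
drop 5:a onto {1:a}
drop 6:a onto {5:a}
drop 7:x onto {2:z, 6:a}
ground layer = {0:z, 1:a}
drop-orders for the pieces not yet dropped (sum over which currently-grounded one goes next):
  1 to go: {4} 1  {7} 1
  2 to go: {3,4} 1  {4,7} 2  {6,7} 1
  3 to go: {3,4,7} 3  {4,6,7} 3  {5,6,7} 1
  4 to go: {1,5,6,7} 1  {2,3,4,7} 3  {3,4,6,7} 6  {4,5,6,7} 4
  5 to go: {0,2,3,4,7} 3  {1,4,5,6,7} 5  {2,3,4,6,7} 9  {3,4,5,6,7} 10
  6 to go: {0,2,3,4,6,7} 12  {1,3,4,5,6,7} 15  {2,3,4,5,6,7} 19
  if 0:z drops first: 34 orders
  if 1:a drops first: 31 orders
heap linearizations: 65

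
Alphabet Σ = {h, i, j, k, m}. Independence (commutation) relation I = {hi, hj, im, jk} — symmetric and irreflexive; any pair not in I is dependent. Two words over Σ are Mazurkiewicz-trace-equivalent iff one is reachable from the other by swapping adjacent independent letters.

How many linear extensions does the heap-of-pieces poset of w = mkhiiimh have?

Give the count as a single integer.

piece 0:m — minimal
piece 1:k rests on {0:m}
piece 2:h rests on {1:k}
piece 3:i rests on {1:k}
piece 4:i rests on {3:i}
piece 5:i rests on {4:i}
piece 6:m rests on {2:h}
piece 7:h rests on {6:m}
minimal pieces: {0:m}
ways to finish when only these pieces remain (= sum over removing one remaining piece with nothing left below it):
  1 left: {5}→1  {7}→1
  2 left: {4,5}→1  {5,7}→2  {6,7}→1
  3 left: {2,6,7}→1  {3,4,5}→1  {4,5,7}→3  {5,6,7}→3
  4 left: {2,5,6,7}→4  {3,4,5,7}→4  {4,5,6,7}→6
  5 left: {2,4,5,6,7}→10  {3,4,5,6,7}→10
  6 left: {2,3,4,5,6,7}→20
  placing 0:m first → 20 extensions

20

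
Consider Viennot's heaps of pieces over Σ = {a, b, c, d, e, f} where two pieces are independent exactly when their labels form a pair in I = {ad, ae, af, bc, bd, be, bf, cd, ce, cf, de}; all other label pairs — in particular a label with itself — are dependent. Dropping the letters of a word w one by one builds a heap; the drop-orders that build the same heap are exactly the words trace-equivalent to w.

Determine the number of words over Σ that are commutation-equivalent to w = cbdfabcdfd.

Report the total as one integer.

1008

0(c) covers ∅
1(b) covers ∅
2(d) covers ∅
3(f) covers 2:d
4(a) covers 0:c, 1:b
5(b) covers 4:a
6(c) covers 4:a
7(d) covers 3:f
8(f) covers 7:d
9(d) covers 8:f
floor of heap: 0:c, 1:b, 2:d
completions by unplaced set U, small U first (add the entries for U minus each lowest piece of U):
  |U|=1: {5}:1  {6}:1  {9}:1
  |U|=2: {5,6}:2  {5,9}:2  {6,9}:2  {8,9}:1
  |U|=3: {4,5,6}:2  {5,6,9}:6  {5,8,9}:3  {6,8,9}:3  {7,8,9}:1
  |U|=4: {0,4,5,6}:2  {1,4,5,6}:2  {3,7,8,9}:1  {4,5,6,9}:8  {5,6,8,9}:12  {5,7,8,9}:4  {6,7,8,9}:4
  |U|=5: {0,1,4,5,6}:4  {0,4,5,6,9}:10  {1,4,5,6,9}:10  {2,3,7,8,9}:1  {3,5,7,8,9}:5  {3,6,7,8,9}:5  {4,5,6,8,9}:20  {5,6,7,8,9}:20
  |U|=6: {0,1,4,5,6,9}:24  {0,4,5,6,8,9}:30  {1,4,5,6,8,9}:30  {2,3,5,7,8,9}:6  {2,3,6,7,8,9}:6  {3,5,6,7,8,9}:30  {4,5,6,7,8,9}:40
  |U|=7: {0,1,4,5,6,8,9}:84  {0,4,5,6,7,8,9}:70  {1,4,5,6,7,8,9}:70  {2,3,5,6,7,8,9}:42  {3,4,5,6,7,8,9}:70
  |U|=8: {0,1,4,5,6,7,8,9}:224  {0,3,4,5,6,7,8,9}:140  {1,3,4,5,6,7,8,9}:140  {2,3,4,5,6,7,8,9}:112
  start at 0(c): 252
  start at 1(b): 252
  start at 2(d): 504
sum over floor = 1008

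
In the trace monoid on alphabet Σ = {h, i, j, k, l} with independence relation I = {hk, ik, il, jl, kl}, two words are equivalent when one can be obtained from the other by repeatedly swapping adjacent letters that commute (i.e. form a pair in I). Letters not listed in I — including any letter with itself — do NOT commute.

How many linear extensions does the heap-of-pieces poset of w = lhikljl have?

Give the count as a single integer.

32

piece 0:l — minimal
piece 1:h rests on {0:l}
piece 2:i rests on {1:h}
piece 3:k — minimal
piece 4:l rests on {1:h}
piece 5:j rests on {2:i, 3:k}
piece 6:l rests on {4:l}
minimal pieces: {0:l, 3:k}
ways to finish when only these pieces remain (= sum over removing one remaining piece with nothing left below it):
  1 left: {5}→1  {6}→1
  2 left: {2,5}→1  {3,5}→1  {4,6}→1  {5,6}→2
  3 left: {2,3,5}→2  {2,5,6}→3  {3,5,6}→3  {4,5,6}→3
  4 left: {2,3,5,6}→8  {2,4,5,6}→6  {3,4,5,6}→6
  5 left: {1,2,4,5,6}→6  {2,3,4,5,6}→20
  placing 0:l first → 26 extensions
  placing 3:k first → 6 extensions
total linear extensions = 32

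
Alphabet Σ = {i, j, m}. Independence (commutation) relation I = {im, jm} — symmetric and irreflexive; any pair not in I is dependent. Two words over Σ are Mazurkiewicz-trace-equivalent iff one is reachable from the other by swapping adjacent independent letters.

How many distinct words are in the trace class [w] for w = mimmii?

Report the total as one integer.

piece 0:m — minimal
piece 1:i — minimal
piece 2:m rests on {0:m}
piece 3:m rests on {2:m}
piece 4:i rests on {1:i}
piece 5:i rests on {4:i}
minimal pieces: {0:m, 1:i}
ways to finish when only these pieces remain (= sum over removing one remaining piece with nothing left below it):
  1 left: {3}→1  {5}→1
  2 left: {2,3}→1  {3,5}→2  {4,5}→1
  3 left: {0,2,3}→1  {1,4,5}→1  {2,3,5}→3  {3,4,5}→3
  4 left: {0,2,3,5}→4  {1,3,4,5}→4  {2,3,4,5}→6
  placing 0:m first → 10 extensions
  placing 1:i first → 10 extensions
total linear extensions = 20

20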